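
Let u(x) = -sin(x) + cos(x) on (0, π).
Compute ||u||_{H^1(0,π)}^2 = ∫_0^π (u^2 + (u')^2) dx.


||u||_{H^1(0,π)}^2 = 2*π

u'(x) = -sin(x) - cos(x).
Expand u² and (u')² and integrate term by term on (0, π), using: for integers n ≥ 1, ∫_0^π sin²(nx) dx = ∫_0^π cos²(nx) dx = π/2; for n ≠ n', ∫_0^π sin(nx)sin(n'x) dx = ∫_0^π cos(nx)cos(n'x) dx = 0; and by product-to-sum, ∫_0^π sin(nx)cos(n'x) dx = ½∫_0^π [sin((n+n')x) + sin((n−n')x)] dx, which is 0 when n+n' is even and 2n/(n²−n'²) when n+n' is odd (it need not vanish on (0, π)).
  u² squared terms: (-1)²·∫sin(x)² dx = 1·π/2 = π/2;  (1)²·∫cos(x)² dx = 1·π/2 = π/2.
  u² cross terms: 2·(-1)·(1)·∫sin(x)·cos(x) dx = -2·(0) = 0.
  So ∫_0^π u² dx = π/2 + π/2 + 0 = π.
  (u')² squared terms: (-1)²·∫cos(x)² dx = 1·π/2 = π/2;  (-1)²·∫sin(x)² dx = 1·π/2 = π/2.
  (u')² cross terms: 2·(-1)·(-1)·∫cos(x)·sin(x) dx = 2·(0) = 0.
  So ∫_0^π (u')² dx = π/2 + π/2 + 0 = π.
||u||_{H^1}^2 = (π) + (π) = 2*π.


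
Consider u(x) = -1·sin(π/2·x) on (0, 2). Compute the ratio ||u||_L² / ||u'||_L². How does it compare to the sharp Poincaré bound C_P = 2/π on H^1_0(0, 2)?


||u||_L² / ||u'||_L² = 2/π = C_P.

u(x) = -1·sin(π/2·x), so u'(x) = -π*cos(π*x/2)/2.
Writing u(x) = A·sin(kπx/L) with A = -1 and k = 1, use ∫_0^L sin²(kπx/L) dx = L/2 and ∫_0^L cos²(kπx/L) dx = L/2.
u² = 1·sin²(π/2·x) and (u')² = π^2/4·cos²(π/2·x), and each of sin², cos² integrates to L/2 = 1 over (0, 2).
∫_0^2 u² dx = 1, so ||u||_L² = 1.
∫_0^2 (u')² dx = π^2/4, so ||u'||_L² = π/2.
Ratio ||u||_L² / ||u'||_L² = 2/π.
Sharp Poincaré constant on H^1_0(0, 2) is C_P = L/π = 2/π, achieved by sin(π/2·x).
This is the k = 1 eigenfunction (up to amplitude), so the ratio equals the sharp Poincaré constant exactly.


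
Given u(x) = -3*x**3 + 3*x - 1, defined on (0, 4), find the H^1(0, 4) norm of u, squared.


||u||_{H^1}^2 = 1168424/35

The H^1 norm (squared) on an interval (0, L) is
  ||u||_{H^1}^2 = ∫_0^L u(x)^2 dx + ∫_0^L u'(x)^2 dx.
Compute u'(x) = 3 - 9*x**2.
Then u(x)^2 = 9*x**6 - 18*x**4 + 6*x**3 + 9*x**2 - 6*x + 1 and u'(x)^2 = 81*x**4 - 54*x**2 + 9.
Integrate each monomial from 0 to 4 using ∫_0^4 c·x^n dx = c·4^(n+1)/(n+1):
  ∫_0^4 u(x)^2 dx = ∫_0^4 (9*x^6 - 18*x^4 + 6*x^3 + 9*x^2 - 6*x + 1) dx. Term by term:
    ∫_0^4 9*x^6 dx = 147456/7;  ∫_0^4 -18*x^4 dx = -18432/5;  ∫_0^4 6*x^3 dx = 384;
    ∫_0^4 9*x^2 dx = 192;  ∫_0^4 -6*x dx = -48;  ∫_0^4 1 dx = 4.
  Sum: 147456/7 − 18432/5 + 384 + 192 − 48 + 4 = 626876/35.
  ∫_0^4 u'(x)^2 dx = ∫_0^4 (81*x^4 - 54*x^2 + 9) dx. Term by term:
    ∫_0^4 81*x^4 dx = 82944/5;  ∫_0^4 -54*x^2 dx = -1152;  ∫_0^4 9 dx = 36.
  Sum: 82944/5 − 1152 + 36 = 77364/5.
Adding: ||u||_{H^1}^2 = 626876/35 + 77364/5 = 1168424/35.


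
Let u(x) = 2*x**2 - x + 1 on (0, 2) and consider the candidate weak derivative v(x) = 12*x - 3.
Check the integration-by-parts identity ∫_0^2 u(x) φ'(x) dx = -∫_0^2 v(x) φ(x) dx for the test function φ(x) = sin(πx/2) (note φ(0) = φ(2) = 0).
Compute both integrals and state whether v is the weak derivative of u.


LHS = -12/π, RHS = -36/π. No, v is not the weak derivative of u.

u(x) = 2*x**2 - x + 1, classical derivative u'(x) = 4*x - 1.
φ(x) = sin(πx/2), so φ'(x) = π*cos(π*x/2)/2.
Note φ(0) = φ(2) = 0, so the boundary term u·φ vanishes.
LHS = ∫_0^2 u(x) φ'(x) dx = ∫_0^2 (π*x^2*cos(π*x/2) - π*x*cos(π*x/2)/2 + π*cos(π*x/2)/2) dx. Term by term:
  ∫_0^2 π*cos(π*x/2)/2 dx = 0;  ∫_0^2 π*x^2*cos(π*x/2) dx = -16/π;  ∫_0^2 -π*x*cos(π*x/2)/2 dx = 4/π.
Sum: 0 − 16/π + 4/π = -12/π.
So LHS = -12/π.
∫_0^2 v(x) φ(x) dx = ∫_0^2 (12*x*sin(π*x/2) - 3*sin(π*x/2)) dx. Term by term:
  ∫_0^2 -3*sin(π*x/2) dx = -12/π;  ∫_0^2 12*x*sin(π*x/2) dx = 48/π.
Sum: -12/π + 48/π = 36/π.
So RHS = -∫_0^2 v(x) φ(x) dx = -36/π.
LHS − RHS = 24/π ≠ 0, so the identity fails.
(For a valid weak derivative the identity must hold for EVERY test function, in particular this one. The failure shows v is NOT the weak derivative of u.)
Correct weak derivative would be u'(x) = 4*x - 1.


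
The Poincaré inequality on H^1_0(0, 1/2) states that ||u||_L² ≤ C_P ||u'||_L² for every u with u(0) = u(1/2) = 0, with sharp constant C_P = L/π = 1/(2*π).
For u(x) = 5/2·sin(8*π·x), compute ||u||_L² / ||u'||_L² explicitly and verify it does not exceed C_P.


||u||_L² / ||u'||_L² = 1/(8*π) < C_P = 1/(2*π).

u(x) = 5/2·sin(8*π·x), so u'(x) = 20*π*cos(8*π*x).
Writing u(x) = A·sin(kπx/L) with A = 5/2 and k = 4, use ∫_0^L sin²(kπx/L) dx = L/2 and ∫_0^L cos²(kπx/L) dx = L/2.
u² = 25/4·sin²(8*π·x) and (u')² = 400*π^2·cos²(8*π·x), and each of sin², cos² integrates to L/2 = 1/4 over (0, 1/2).
∫_0^1/2 u² dx = 25/16, so ||u||_L² = 5/4.
∫_0^1/2 (u')² dx = 100*π^2, so ||u'||_L² = 10*π.
Ratio ||u||_L² / ||u'||_L² = 1/(8*π).
Sharp Poincaré constant on H^1_0(0, 1/2) is C_P = L/π = 1/(2*π), achieved by sin(2*π·x).
This is the k = 4 harmonic; the ratio L/(kπ) is strictly less than C_P = L/π, consistent with the sharp inequality ||u||_L² ≤ C_P ||u'||_L².


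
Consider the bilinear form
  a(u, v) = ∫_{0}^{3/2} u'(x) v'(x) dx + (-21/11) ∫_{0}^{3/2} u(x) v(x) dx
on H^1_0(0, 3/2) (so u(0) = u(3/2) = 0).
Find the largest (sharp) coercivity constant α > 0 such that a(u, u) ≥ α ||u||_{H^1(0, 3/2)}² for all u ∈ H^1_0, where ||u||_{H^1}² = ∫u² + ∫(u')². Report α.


α = (-189 + 44*π^2)/(11*(9 + 4*π^2))

Coercivity of a(·,·) on H^1_0(0, 3/2) means a(u, u) ≥ α ||u||_{H^1}² for every u ∈ H^1_0.
The interval has length L = 3/2, and Poincaré/coercivity depend only on L. Here a(u, u) = ∫(u')² + (-21/11)·∫u².
Here c = -21/11 < 0 with |c| < (π/L)² = 4*π^2/9, so coercivity still holds. The condition a(u,u) ≥ α||u||_{H^1}² reads (1−α)∫(u')² ≥ (α−c)∫u². Any admissible α is ≤ 1 (rapidly oscillating u have ∫u²/∫(u')² → 0), and α = 1 would force 0 ≥ (1−c)∫u², impossible since c < 1; so 1−α > 0. By the sharp Poincaré inequality on H^1_0 of an interval of length L, ∫(u')² ≥ (π/L)²∫u² with equality for the first sine mode sin(π(x−x₀)/L) (x₀ the left endpoint), so the inequality holds for all u iff (1−α)(π/L)² ≥ α − c, i.e. α ≤ ((π/L)² + c)/((π/L)² + 1) = (1 + c(L/π)²)/(1 + (L/π)²). (Direct route, valid since c ≤ 0: Poincaré gives c∫u² ≥ c(L/π)²∫(u')², so a(u,u) ≥ (1 + c(L/π)²)∫(u')², while ||u||_{H^1}² ≤ (1 + (L/π)²)∫(u')²; dividing yields the same α.) With (π/L)² = 4*π^2/9 and c = -21/11, the largest admissible constant is α = ((π/L)² + c)/((π/L)² + 1).
Simplifying, α = (-189 + 44*π^2)/(11*(9 + 4*π^2)).


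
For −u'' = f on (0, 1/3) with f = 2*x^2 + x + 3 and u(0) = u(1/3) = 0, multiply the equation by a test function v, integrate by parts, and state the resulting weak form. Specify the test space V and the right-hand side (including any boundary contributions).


V = H^1_0(0, 1/3) (so v(0) = v(1/3) = 0); weak form: ∫_0^1/3 u'v' dx = ∫_0^1/3 (2*x^2 + x + 3) v dx for all v ∈ V.

Multiply both sides by a test function v and integrate from 0 to 1/3:
  ∫_0^1/3 −u''(x) v(x) dx = ∫_0^1/3 f(x) v(x) dx.
Integrate the LHS by parts once:
  ∫_0^1/3 −u'' v dx = −[u'(x) v(x)]_0^1/3 + ∫_0^1/3 u'(x) v'(x) dx.
Thus ∫_0^1/3 u'(x) v'(x) dx = ∫_0^1/3 f(x) v(x) dx + [u'(x) v(x)]_0^1/3.
Choose V so that boundary terms are either known or forced to vanish.
u is Dirichlet: u(0) = u(1/3) = 0. Let V = H^1_0(0, 1/3); then v(0) = v(1/3) = 0, and [u' v]_0^1/3 = 0.
Weak formulation: find u (satisfying any essential BC) such that ∫_0^1/3 u'(x) v'(x) dx = ∫_0^1/3 f v dx for all v ∈ V.
Substituting f(x) = 2*x^2 + x + 3, the right-hand side is ∫_0^1/3 (2*x^2 + x + 3) v dx.


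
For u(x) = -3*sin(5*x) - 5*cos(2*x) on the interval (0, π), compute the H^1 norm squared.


||u||_{H^1(0,π)}^2 = 500/7 + 359*π/2

u'(x) = 10*sin(2*x) - 15*cos(5*x).
Expand u² and (u')² and integrate term by term on (0, π), using: for integers n ≥ 1, ∫_0^π sin²(nx) dx = ∫_0^π cos²(nx) dx = π/2; for n ≠ n', ∫_0^π sin(nx)sin(n'x) dx = ∫_0^π cos(nx)cos(n'x) dx = 0; and by product-to-sum, ∫_0^π sin(nx)cos(n'x) dx = ½∫_0^π [sin((n+n')x) + sin((n−n')x)] dx, which is 0 when n+n' is even and 2n/(n²−n'²) when n+n' is odd (it need not vanish on (0, π)).
  u² squared terms: (-5)²·∫cos(2x)² dx = 25·π/2 = 25*π/2;  (-3)²·∫sin(5x)² dx = 9·π/2 = 9*π/2.
  u² cross terms: 2·(-5)·(-3)·∫cos(2x)·sin(5x) dx = 30·(10/21) = 100/7.
  So ∫_0^π u² dx = 25*π/2 + 9*π/2 + 100/7 = 100/7 + 17*π.
  (u')² squared terms: (-15)²·∫cos(5x)² dx = 225·π/2 = 225*π/2;  (10)²·∫sin(2x)² dx = 100·π/2 = 50*π.
  (u')² cross terms: 2·(-15)·(10)·∫cos(5x)·sin(2x) dx = -300·(-4/21) = 400/7.
  So ∫_0^π (u')² dx = 225*π/2 + 50*π + 400/7 = 400/7 + 325*π/2.
||u||_{H^1}^2 = (100/7 + 17*π) + (400/7 + 325*π/2) = 500/7 + 359*π/2.


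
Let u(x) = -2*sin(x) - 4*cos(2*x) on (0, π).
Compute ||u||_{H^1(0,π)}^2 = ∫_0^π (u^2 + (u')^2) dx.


||u||_{H^1(0,π)}^2 = -160/3 + 44*π

u'(x) = 8*sin(2*x) - 2*cos(x).
Expand u² and (u')² and integrate term by term on (0, π), using: for integers n ≥ 1, ∫_0^π sin²(nx) dx = ∫_0^π cos²(nx) dx = π/2; for n ≠ n', ∫_0^π sin(nx)sin(n'x) dx = ∫_0^π cos(nx)cos(n'x) dx = 0; and by product-to-sum, ∫_0^π sin(nx)cos(n'x) dx = ½∫_0^π [sin((n+n')x) + sin((n−n')x)] dx, which is 0 when n+n' is even and 2n/(n²−n'²) when n+n' is odd (it need not vanish on (0, π)).
  u² squared terms: (-4)²·∫cos(2x)² dx = 16·π/2 = 8*π;  (-2)²·∫sin(x)² dx = 4·π/2 = 2*π.
  u² cross terms: 2·(-4)·(-2)·∫cos(2x)·sin(x) dx = 16·(-2/3) = -32/3.
  So ∫_0^π u² dx = 8*π + 2*π − 32/3 = -32/3 + 10*π.
  (u')² squared terms: (-2)²·∫cos(x)² dx = 4·π/2 = 2*π;  (8)²·∫sin(2x)² dx = 64·π/2 = 32*π.
  (u')² cross terms: 2·(-2)·(8)·∫cos(x)·sin(2x) dx = -32·(4/3) = -128/3.
  So ∫_0^π (u')² dx = 2*π + 32*π − 128/3 = -128/3 + 34*π.
||u||_{H^1}^2 = (-32/3 + 10*π) + (-128/3 + 34*π) = -160/3 + 44*π.


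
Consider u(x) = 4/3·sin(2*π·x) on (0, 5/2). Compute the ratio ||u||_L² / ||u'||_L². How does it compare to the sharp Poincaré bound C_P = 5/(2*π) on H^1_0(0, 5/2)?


||u||_L² / ||u'||_L² = 1/(2*π) < C_P = 5/(2*π).

u(x) = 4/3·sin(2*π·x), so u'(x) = 8*π*cos(2*π*x)/3.
Writing u(x) = A·sin(kπx/L) with A = 4/3 and k = 5, use ∫_0^L sin²(kπx/L) dx = L/2 and ∫_0^L cos²(kπx/L) dx = L/2.
u² = 16/9·sin²(2*π·x) and (u')² = 64*π^2/9·cos²(2*π·x), and each of sin², cos² integrates to L/2 = 5/4 over (0, 5/2).
∫_0^5/2 u² dx = 20/9, so ||u||_L² = 2*sqrt(5)/3.
∫_0^5/2 (u')² dx = 80*π^2/9, so ||u'||_L² = 4*sqrt(5)*π/3.
Ratio ||u||_L² / ||u'||_L² = 1/(2*π).
Sharp Poincaré constant on H^1_0(0, 5/2) is C_P = L/π = 5/(2*π), achieved by sin(2*π/5·x).
This is the k = 5 harmonic; the ratio L/(kπ) is strictly less than C_P = L/π, consistent with the sharp inequality ||u||_L² ≤ C_P ||u'||_L².


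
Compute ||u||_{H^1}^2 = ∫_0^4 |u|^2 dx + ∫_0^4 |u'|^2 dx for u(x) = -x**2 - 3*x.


||u||_{H^1}^2 = 14972/15

The H^1 norm (squared) on an interval (0, L) is
  ||u||_{H^1}^2 = ∫_0^L u(x)^2 dx + ∫_0^L u'(x)^2 dx.
Compute u'(x) = -2*x - 3.
Then u(x)^2 = x**4 + 6*x**3 + 9*x**2 and u'(x)^2 = 4*x**2 + 12*x + 9.
Integrate each monomial from 0 to 4 using ∫_0^4 c·x^n dx = c·4^(n+1)/(n+1):
  ∫_0^4 u(x)^2 dx = ∫_0^4 (x^4 + 6*x^3 + 9*x^2) dx. Term by term:
    ∫_0^4 x^4 dx = 1024/5;  ∫_0^4 6*x^3 dx = 384;  ∫_0^4 9*x^2 dx = 192.
  Sum: 1024/5 + 384 + 192 = 3904/5.
  ∫_0^4 u'(x)^2 dx = ∫_0^4 (4*x^2 + 12*x + 9) dx. Term by term:
    ∫_0^4 4*x^2 dx = 256/3;  ∫_0^4 12*x dx = 96;  ∫_0^4 9 dx = 36.
  Sum: 256/3 + 96 + 36 = 652/3.
Adding: ||u||_{H^1}^2 = 3904/5 + 652/3 = 14972/15.


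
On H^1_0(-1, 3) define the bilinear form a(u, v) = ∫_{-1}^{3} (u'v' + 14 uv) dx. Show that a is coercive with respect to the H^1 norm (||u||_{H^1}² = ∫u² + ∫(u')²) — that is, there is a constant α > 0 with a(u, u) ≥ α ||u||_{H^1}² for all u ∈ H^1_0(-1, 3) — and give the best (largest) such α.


α = 1

Coercivity of a(·,·) on H^1_0(-1, 3) means a(u, u) ≥ α ||u||_{H^1}² for every u ∈ H^1_0.
The interval has length L = 4, and Poincaré/coercivity depend only on L. Here a(u, u) = ∫(u')² + (14)·∫u².
Here c = 14 ≥ 1, so a(u,u) = ∫(u')² + c∫u² ≥ ∫(u')² + ∫u² = ||u||_{H^1}², i.e. α = 1 works. No larger α is possible: a(u,u) ≥ α||u||_{H^1}² means (1−α)∫(u')² ≥ (α−c)∫u², and for the modes u_n = sin(nπ(x−x₀)/L) (x₀ the left endpoint) one has ∫u_n²/∫(u_n')² = (L/(nπ))² → 0, so a(u_n,u_n)/||u_n||_{H^1}² → 1. Hence the optimal constant is α = 1.
Therefore α = 1.


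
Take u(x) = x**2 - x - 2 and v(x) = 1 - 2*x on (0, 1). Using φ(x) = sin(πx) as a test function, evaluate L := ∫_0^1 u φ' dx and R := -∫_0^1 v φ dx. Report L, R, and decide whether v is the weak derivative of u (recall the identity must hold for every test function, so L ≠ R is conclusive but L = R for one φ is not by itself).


LHS = 0, RHS = 0. No, v is not the weak derivative of u.

u(x) = x**2 - x - 2, classical derivative u'(x) = 2*x - 1.
φ(x) = sin(πx), so φ'(x) = π*cos(π*x).
Note φ(0) = φ(1) = 0, so the boundary term u·φ vanishes.
LHS = ∫_0^1 u(x) φ'(x) dx = ∫_0^1 (π*x^2*cos(π*x) - π*x*cos(π*x) - 2*π*cos(π*x)) dx. Term by term:
  ∫_0^1 -2*π*cos(π*x) dx = 0;  ∫_0^1 π*x^2*cos(π*x) dx = -2/π;  ∫_0^1 -π*x*cos(π*x) dx = 2/π.
Sum: 0 − 2/π + 2/π = 0.
So LHS = 0.
∫_0^1 v(x) φ(x) dx = ∫_0^1 (-2*x*sin(π*x) + sin(π*x)) dx. Term by term:
  ∫_0^1 -2*x*sin(π*x) dx = -2/π;  ∫_0^1 sin(π*x) dx = 2/π.
Sum: -2/π + 2/π = 0.
So RHS = -∫_0^1 v(x) φ(x) dx = 0.
LHS = RHS, so the identity holds for this particular φ. But this is necessary, not sufficient: a weak derivative must satisfy the identity for EVERY test function in C_c^∞(0, 1).
Here u is smooth, so its weak derivative equals its classical derivative u'(x) = 2*x - 1. Since v(x) = 1 - 2*x ≠ u'(x), v is NOT the weak derivative of u — the agreement for this single φ is a coincidence (the difference v − u' happens to be L²-orthogonal to this φ).


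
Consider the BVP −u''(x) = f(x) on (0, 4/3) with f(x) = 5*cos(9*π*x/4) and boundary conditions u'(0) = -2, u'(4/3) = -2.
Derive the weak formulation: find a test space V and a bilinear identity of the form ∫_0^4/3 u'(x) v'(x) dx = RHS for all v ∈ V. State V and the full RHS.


V = H^1(0, 4/3) (v unrestricted at boundary; u is determined up to an additive constant); weak form: ∫_0^4/3 u'v' dx = ∫_0^4/3 (5*cos(9*π*x/4)) v dx − 2·v(4/3) + 2·v(0) for all v ∈ V.

Multiply both sides by a test function v and integrate from 0 to 4/3:
  ∫_0^4/3 −u''(x) v(x) dx = ∫_0^4/3 f(x) v(x) dx.
Integrate the LHS by parts once:
  ∫_0^4/3 −u'' v dx = −[u'(x) v(x)]_0^4/3 + ∫_0^4/3 u'(x) v'(x) dx.
Thus ∫_0^4/3 u'(x) v'(x) dx = ∫_0^4/3 f(x) v(x) dx + [u'(x) v(x)]_0^4/3.
Choose V so that boundary terms are either known or forced to vanish.
u has inhomogeneous Neumann u'(0) = -2, u'(4/3) = -2. [u' v]_0^4/3 = (-2)·v(4/3) − (-2)·v(0) = − 2·v(4/3) + 2·v(0). Take V = H^1(0, 4/3); boundary term becomes part of RHS.
Weak formulation: find u (satisfying any essential BC) such that ∫_0^4/3 u'(x) v'(x) dx = ∫_0^4/3 f v dx − 2·v(4/3) + 2·v(0) for all v ∈ V (Neumann data are natural BCs: they enter the RHS as boundary terms).
Substituting f(x) = 5*cos(9*π*x/4), the right-hand side is ∫_0^4/3 (5*cos(9*π*x/4)) v dx − 2·v(4/3) + 2·v(0).
Compatibility check (pure Neumann): taking v ≡ 1 ∈ V gives 0 = ∫_0^4/3 f dx + (-2) − (-2), i.e. ∫_0^4/3 f dx must equal u'(0) − u'(4/3) = 0. Indeed ∫_0^4/3 (5*cos(9*π*x/4)) dx = 0, so the data are compatible. The solution is then unique only up to an additive constant (fix it e.g. by requiring ∫_0^4/3 u dx = 0).


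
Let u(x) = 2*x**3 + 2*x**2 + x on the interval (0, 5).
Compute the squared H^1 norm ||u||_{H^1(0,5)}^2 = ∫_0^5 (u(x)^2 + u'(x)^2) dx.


||u||_{H^1}^2 = 2150705/21

The H^1 norm (squared) on an interval (0, L) is
  ||u||_{H^1}^2 = ∫_0^L u(x)^2 dx + ∫_0^L u'(x)^2 dx.
Compute u'(x) = 6*x**2 + 4*x + 1.
Then u(x)^2 = 4*x**6 + 8*x**5 + 8*x**4 + 4*x**3 + x**2 and u'(x)^2 = 36*x**4 + 48*x**3 + 28*x**2 + 8*x + 1.
Integrate each monomial from 0 to 5 using ∫_0^5 c·x^n dx = c·5^(n+1)/(n+1):
  ∫_0^5 u(x)^2 dx = ∫_0^5 (4*x^6 + 8*x^5 + 8*x^4 + 4*x^3 + x^2) dx. Term by term:
    ∫_0^5 4*x^6 dx = 312500/7;  ∫_0^5 8*x^5 dx = 62500/3;  ∫_0^5 8*x^4 dx = 5000;
    ∫_0^5 4*x^3 dx = 625;  ∫_0^5 x^2 dx = 125/3.
  Sum: 312500/7 + 62500/3 + 5000 + 625 + 125/3 = 498000/7.
  ∫_0^5 u'(x)^2 dx = ∫_0^5 (36*x^4 + 48*x^3 + 28*x^2 + 8*x + 1) dx. Term by term:
    ∫_0^5 36*x^4 dx = 22500;  ∫_0^5 48*x^3 dx = 7500;  ∫_0^5 28*x^2 dx = 3500/3;
    ∫_0^5 8*x dx = 100;  ∫_0^5 1 dx = 5.
  Sum: 22500 + 7500 + 3500/3 + 100 + 5 = 93815/3.
Adding: ||u||_{H^1}^2 = 498000/7 + 93815/3 = 2150705/21.


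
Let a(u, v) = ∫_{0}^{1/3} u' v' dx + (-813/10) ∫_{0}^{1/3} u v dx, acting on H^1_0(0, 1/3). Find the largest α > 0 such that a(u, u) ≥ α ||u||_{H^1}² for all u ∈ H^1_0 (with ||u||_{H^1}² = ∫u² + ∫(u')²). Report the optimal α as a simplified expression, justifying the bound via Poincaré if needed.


α = 3*(-271 + 30*π^2)/(10*(1 + 9*π^2))

Coercivity of a(·,·) on H^1_0(0, 1/3) means a(u, u) ≥ α ||u||_{H^1}² for every u ∈ H^1_0.
The interval has length L = 1/3, and Poincaré/coercivity depend only on L. Here a(u, u) = ∫(u')² + (-813/10)·∫u².
Here c = -813/10 < 0 with |c| < (π/L)² = 9*π^2, so coercivity still holds. The condition a(u,u) ≥ α||u||_{H^1}² reads (1−α)∫(u')² ≥ (α−c)∫u². Any admissible α is ≤ 1 (rapidly oscillating u have ∫u²/∫(u')² → 0), and α = 1 would force 0 ≥ (1−c)∫u², impossible since c < 1; so 1−α > 0. By the sharp Poincaré inequality on H^1_0 of an interval of length L, ∫(u')² ≥ (π/L)²∫u² with equality for the first sine mode sin(π(x−x₀)/L) (x₀ the left endpoint), so the inequality holds for all u iff (1−α)(π/L)² ≥ α − c, i.e. α ≤ ((π/L)² + c)/((π/L)² + 1) = (1 + c(L/π)²)/(1 + (L/π)²). (Direct route, valid since c ≤ 0: Poincaré gives c∫u² ≥ c(L/π)²∫(u')², so a(u,u) ≥ (1 + c(L/π)²)∫(u')², while ||u||_{H^1}² ≤ (1 + (L/π)²)∫(u')²; dividing yields the same α.) With (π/L)² = 9*π^2 and c = -813/10, the largest admissible constant is α = ((π/L)² + c)/((π/L)² + 1).
Simplifying, α = 3*(-271 + 30*π^2)/(10*(1 + 9*π^2)).


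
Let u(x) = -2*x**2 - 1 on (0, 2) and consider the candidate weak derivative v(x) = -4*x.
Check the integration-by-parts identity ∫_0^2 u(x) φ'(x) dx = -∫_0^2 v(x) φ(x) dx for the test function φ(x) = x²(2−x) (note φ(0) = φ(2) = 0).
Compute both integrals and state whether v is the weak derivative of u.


LHS = 32/5, RHS = 32/5. Yes, v = u' weakly.

u(x) = -2*x**2 - 1, classical derivative u'(x) = -4*x.
φ(x) = x²(2−x), so φ'(x) = x*(4 - 3*x).
Note φ(0) = φ(2) = 0, so the boundary term u·φ vanishes.
LHS = ∫_0^2 u(x) φ'(x) dx = ∫_0^2 (6*x^4 - 8*x^3 + 3*x^2 - 4*x) dx. Term by term:
  ∫_0^2 6*x^4 dx = 192/5;  ∫_0^2 -8*x^3 dx = -32;  ∫_0^2 3*x^2 dx = 8;
  ∫_0^2 -4*x dx = -8.
Sum: 192/5 − 32 + 8 − 8 = 32/5.
So LHS = 32/5.
∫_0^2 v(x) φ(x) dx = ∫_0^2 (4*x^4 - 8*x^3) dx. Term by term:
  ∫_0^2 4*x^4 dx = 128/5;  ∫_0^2 -8*x^3 dx = -32.
Sum: 128/5 − 32 = -32/5.
So RHS = -∫_0^2 v(x) φ(x) dx = 32/5.
LHS = RHS, so the identity holds for this test φ.
Moreover u is smooth here and v(x) = u'(x) = -4*x pointwise, so the identity holds for every test function. Hence v is the weak derivative of u.


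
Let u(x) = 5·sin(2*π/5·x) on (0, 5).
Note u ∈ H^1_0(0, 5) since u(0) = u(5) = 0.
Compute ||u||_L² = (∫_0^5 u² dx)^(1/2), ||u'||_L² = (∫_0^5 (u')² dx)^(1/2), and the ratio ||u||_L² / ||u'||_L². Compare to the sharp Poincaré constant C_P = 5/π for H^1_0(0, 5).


||u||_L² / ||u'||_L² = 5/(2*π) < C_P = 5/π.

u(x) = 5·sin(2*π/5·x), so u'(x) = 2*π*cos(2*π*x/5).
Writing u(x) = A·sin(kπx/L) with A = 5 and k = 2, use ∫_0^L sin²(kπx/L) dx = L/2 and ∫_0^L cos²(kπx/L) dx = L/2.
u² = 25·sin²(2*π/5·x) and (u')² = 4*π^2·cos²(2*π/5·x), and each of sin², cos² integrates to L/2 = 5/2 over (0, 5).
∫_0^5 u² dx = 125/2, so ||u||_L² = 5*sqrt(10)/2.
∫_0^5 (u')² dx = 10*π^2, so ||u'||_L² = sqrt(10)*π.
Ratio ||u||_L² / ||u'||_L² = 5/(2*π).
Sharp Poincaré constant on H^1_0(0, 5) is C_P = L/π = 5/π, achieved by sin(π/5·x).
This is the k = 2 harmonic; the ratio L/(kπ) is strictly less than C_P = L/π, consistent with the sharp inequality ||u||_L² ≤ C_P ||u'||_L².


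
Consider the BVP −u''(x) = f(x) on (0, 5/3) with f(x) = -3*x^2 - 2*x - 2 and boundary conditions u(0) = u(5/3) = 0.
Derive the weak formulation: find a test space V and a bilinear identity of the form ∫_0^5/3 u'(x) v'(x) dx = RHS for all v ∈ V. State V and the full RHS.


V = H^1_0(0, 5/3) (so v(0) = v(5/3) = 0); weak form: ∫_0^5/3 u'v' dx = ∫_0^5/3 (-3*x^2 - 2*x - 2) v dx for all v ∈ V.

Multiply both sides by a test function v and integrate from 0 to 5/3:
  ∫_0^5/3 −u''(x) v(x) dx = ∫_0^5/3 f(x) v(x) dx.
Integrate the LHS by parts once:
  ∫_0^5/3 −u'' v dx = −[u'(x) v(x)]_0^5/3 + ∫_0^5/3 u'(x) v'(x) dx.
Thus ∫_0^5/3 u'(x) v'(x) dx = ∫_0^5/3 f(x) v(x) dx + [u'(x) v(x)]_0^5/3.
Choose V so that boundary terms are either known or forced to vanish.
u is Dirichlet: u(0) = u(5/3) = 0. Let V = H^1_0(0, 5/3); then v(0) = v(5/3) = 0, and [u' v]_0^5/3 = 0.
Weak formulation: find u (satisfying any essential BC) such that ∫_0^5/3 u'(x) v'(x) dx = ∫_0^5/3 f v dx for all v ∈ V.
Substituting f(x) = -3*x^2 - 2*x - 2, the right-hand side is ∫_0^5/3 (-3*x^2 - 2*x - 2) v dx.


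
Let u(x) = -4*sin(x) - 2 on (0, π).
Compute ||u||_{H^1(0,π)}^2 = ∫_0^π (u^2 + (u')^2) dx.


||u||_{H^1(0,π)}^2 = 32 + 20*π

u'(x) = -4*cos(x).
Expand u² and (u')² and integrate term by term on (0, π), using: for integers n ≥ 1, ∫_0^π sin²(nx) dx = ∫_0^π cos²(nx) dx = π/2; for n ≠ n', ∫_0^π sin(nx)sin(n'x) dx = ∫_0^π cos(nx)cos(n'x) dx = 0; and by product-to-sum, ∫_0^π sin(nx)cos(n'x) dx = ½∫_0^π [sin((n+n')x) + sin((n−n')x)] dx, which is 0 when n+n' is even and 2n/(n²−n'²) when n+n' is odd (it need not vanish on (0, π)). For the constant mode: ∫_0^π 1 dx = π, ∫_0^π cos(nx) dx = 0, ∫_0^π sin(nx) dx = (1−(−1)^n)/n.
  u² squared terms: (-2)²·∫1 dx = 4·π = 4*π;  (-4)²·∫sin(x)² dx = 16·π/2 = 8*π.
  u² cross terms: 2·(-2)·(-4)·∫1·sin(x) dx = 16·(2) = 32.
  So ∫_0^π u² dx = 4*π + 8*π + 32 = 32 + 12*π.
  (u')² squared terms: (-4)²·∫cos(x)² dx = 16·π/2 = 8*π.
  So ∫_0^π (u')² dx = 8*π.
||u||_{H^1}^2 = (32 + 12*π) + (8*π) = 32 + 20*π.


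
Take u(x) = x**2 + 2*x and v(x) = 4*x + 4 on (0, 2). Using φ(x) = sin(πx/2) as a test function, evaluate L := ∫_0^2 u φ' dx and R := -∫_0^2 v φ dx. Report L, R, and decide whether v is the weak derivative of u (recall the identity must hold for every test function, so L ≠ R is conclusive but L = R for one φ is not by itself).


LHS = -16/π, RHS = -32/π. No, v is not the weak derivative of u.

u(x) = x**2 + 2*x, classical derivative u'(x) = 2*x + 2.
φ(x) = sin(πx/2), so φ'(x) = π*cos(π*x/2)/2.
Note φ(0) = φ(2) = 0, so the boundary term u·φ vanishes.
LHS = ∫_0^2 u(x) φ'(x) dx = ∫_0^2 (π*x^2*cos(π*x/2)/2 + π*x*cos(π*x/2)) dx. Term by term:
  ∫_0^2 π*x*cos(π*x/2) dx = -8/π;  ∫_0^2 π*x^2*cos(π*x/2)/2 dx = -8/π.
Sum: -8/π − 8/π = -16/π.
So LHS = -16/π.
∫_0^2 v(x) φ(x) dx = ∫_0^2 (4*x*sin(π*x/2) + 4*sin(π*x/2)) dx. Term by term:
  ∫_0^2 4*sin(π*x/2) dx = 16/π;  ∫_0^2 4*x*sin(π*x/2) dx = 16/π.
Sum: 16/π + 16/π = 32/π.
So RHS = -∫_0^2 v(x) φ(x) dx = -32/π.
LHS − RHS = 16/π ≠ 0, so the identity fails.
(For a valid weak derivative the identity must hold for EVERY test function, in particular this one. The failure shows v is NOT the weak derivative of u.)
Correct weak derivative would be u'(x) = 2*x + 2.


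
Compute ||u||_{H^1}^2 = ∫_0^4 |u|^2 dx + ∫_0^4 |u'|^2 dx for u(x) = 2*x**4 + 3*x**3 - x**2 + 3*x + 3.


||u||_{H^1}^2 = 31377352/63

The H^1 norm (squared) on an interval (0, L) is
  ||u||_{H^1}^2 = ∫_0^L u(x)^2 dx + ∫_0^L u'(x)^2 dx.
Compute u'(x) = 8*x**3 + 9*x**2 - 2*x + 3.
Then u(x)^2 = 4*x**8 + 12*x**7 + 5*x**6 + 6*x**5 + 31*x**4 + 12*x**3 + 3*x**2 + 18*x + 9 and u'(x)^2 = 64*x**6 + 144*x**5 + 49*x**4 + 12*x**3 + 58*x**2 - 12*x + 9.
Integrate each monomial from 0 to 4 using ∫_0^4 c·x^n dx = c·4^(n+1)/(n+1):
  ∫_0^4 u(x)^2 dx = ∫_0^4 (4*x^8 + 12*x^7 + 5*x^6 + 6*x^5 + 31*x^4 + 12*x^3 + 3*x^2 + 18*x + 9) dx. Term by term:
    ∫_0^4 4*x^8 dx = 1048576/9;  ∫_0^4 12*x^7 dx = 98304;  ∫_0^4 5*x^6 dx = 81920/7;
    ∫_0^4 6*x^5 dx = 4096;  ∫_0^4 31*x^4 dx = 31744/5;  ∫_0^4 12*x^3 dx = 768;
    ∫_0^4 3*x^2 dx = 64;  ∫_0^4 18*x dx = 144;  ∫_0^4 9 dx = 36.
  Sum: 1048576/9 + 98304 + 81920/7 + 4096 + 31744/5 + 768 + 64 + 144 + 36 = 74961212/315.
  ∫_0^4 u'(x)^2 dx = ∫_0^4 (64*x^6 + 144*x^5 + 49*x^4 + 12*x^3 + 58*x^2 - 12*x + 9) dx. Term by term:
    ∫_0^4 64*x^6 dx = 1048576/7;  ∫_0^4 144*x^5 dx = 98304;  ∫_0^4 49*x^4 dx = 50176/5;
    ∫_0^4 12*x^3 dx = 768;  ∫_0^4 58*x^2 dx = 3712/3;  ∫_0^4 -12*x dx = -96;
    ∫_0^4 9 dx = 36.
  Sum: 1048576/7 + 98304 + 50176/5 + 768 + 3712/3 − 96 + 36 = 27308516/105.
Adding: ||u||_{H^1}^2 = 74961212/315 + 27308516/105 = 31377352/63.


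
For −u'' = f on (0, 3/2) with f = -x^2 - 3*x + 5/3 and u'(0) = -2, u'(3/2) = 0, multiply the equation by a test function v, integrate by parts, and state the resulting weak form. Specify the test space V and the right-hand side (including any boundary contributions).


V = H^1(0, 3/2) (v unrestricted at boundary; u is determined up to an additive constant); weak form: ∫_0^3/2 u'v' dx = ∫_0^3/2 (-x^2 - 3*x + 5/3) v dx + 2·v(0) for all v ∈ V.

Multiply both sides by a test function v and integrate from 0 to 3/2:
  ∫_0^3/2 −u''(x) v(x) dx = ∫_0^3/2 f(x) v(x) dx.
Integrate the LHS by parts once:
  ∫_0^3/2 −u'' v dx = −[u'(x) v(x)]_0^3/2 + ∫_0^3/2 u'(x) v'(x) dx.
Thus ∫_0^3/2 u'(x) v'(x) dx = ∫_0^3/2 f(x) v(x) dx + [u'(x) v(x)]_0^3/2.
Choose V so that boundary terms are either known or forced to vanish.
u has inhomogeneous Neumann u'(0) = -2, u'(3/2) = 0. [u' v]_0^3/2 = (0)·v(3/2) − (-2)·v(0) = 2·v(0). Take V = H^1(0, 3/2); boundary term becomes part of RHS.
Weak formulation: find u (satisfying any essential BC) such that ∫_0^3/2 u'(x) v'(x) dx = ∫_0^3/2 f v dx + 2·v(0) for all v ∈ V (Neumann data are natural BCs: they enter the RHS as boundary terms).
Substituting f(x) = -x^2 - 3*x + 5/3, the right-hand side is ∫_0^3/2 (-x^2 - 3*x + 5/3) v dx + 2·v(0).
Compatibility check (pure Neumann): taking v ≡ 1 ∈ V gives 0 = ∫_0^3/2 f dx + (0) − (-2), i.e. ∫_0^3/2 f dx must equal u'(0) − u'(3/2) = -2. Indeed ∫_0^3/2 (-x^2 - 3*x + 5/3) dx = -2, so the data are compatible. The solution is then unique only up to an additive constant (fix it e.g. by requiring ∫_0^3/2 u dx = 0).


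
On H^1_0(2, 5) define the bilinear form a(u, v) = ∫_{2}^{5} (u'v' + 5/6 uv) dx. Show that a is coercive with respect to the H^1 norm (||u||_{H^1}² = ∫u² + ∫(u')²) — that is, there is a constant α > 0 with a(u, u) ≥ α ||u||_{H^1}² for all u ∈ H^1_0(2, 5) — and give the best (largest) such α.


α = (15/2 + π^2)/(9 + π^2)

Coercivity of a(·,·) on H^1_0(2, 5) means a(u, u) ≥ α ||u||_{H^1}² for every u ∈ H^1_0.
The interval has length L = 3, and Poincaré/coercivity depend only on L. Here a(u, u) = ∫(u')² + (5/6)·∫u².
Here 0 < c = 5/6 < 1. The condition a(u,u) ≥ α||u||_{H^1}² reads (1−α)∫(u')² ≥ (α−c)∫u². Any admissible α is ≤ 1 (rapidly oscillating u have ∫u²/∫(u')² → 0), and α = 1 would force 0 ≥ (1−c)∫u², impossible since c < 1; so 1−α > 0. By the sharp Poincaré inequality on H^1_0 of an interval of length L, ∫(u')² ≥ (π/L)²∫u² with equality for the first sine mode sin(π(x−x₀)/L) (x₀ the left endpoint), so the inequality holds for all u iff (1−α)(π/L)² ≥ α − c, i.e. α ≤ ((π/L)² + c)/((π/L)² + 1) = (1 + c(L/π)²)/(1 + (L/π)²). With (π/L)² = π^2/9 and c = 5/6, the largest admissible constant is α = ((π/L)² + c)/((π/L)² + 1).
Simplifying, α = (15/2 + π^2)/(9 + π^2).


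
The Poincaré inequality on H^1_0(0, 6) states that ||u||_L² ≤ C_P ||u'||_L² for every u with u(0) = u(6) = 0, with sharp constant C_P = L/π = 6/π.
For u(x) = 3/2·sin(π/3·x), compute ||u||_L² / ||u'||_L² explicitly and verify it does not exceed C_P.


||u||_L² / ||u'||_L² = 3/π < C_P = 6/π.

u(x) = 3/2·sin(π/3·x), so u'(x) = π*cos(π*x/3)/2.
Writing u(x) = A·sin(kπx/L) with A = 3/2 and k = 2, use ∫_0^L sin²(kπx/L) dx = L/2 and ∫_0^L cos²(kπx/L) dx = L/2.
u² = 9/4·sin²(π/3·x) and (u')² = π^2/4·cos²(π/3·x), and each of sin², cos² integrates to L/2 = 3 over (0, 6).
∫_0^6 u² dx = 27/4, so ||u||_L² = 3*sqrt(3)/2.
∫_0^6 (u')² dx = 3*π^2/4, so ||u'||_L² = sqrt(3)*π/2.
Ratio ||u||_L² / ||u'||_L² = 3/π.
Sharp Poincaré constant on H^1_0(0, 6) is C_P = L/π = 6/π, achieved by sin(π/6·x).
This is the k = 2 harmonic; the ratio L/(kπ) is strictly less than C_P = L/π, consistent with the sharp inequality ||u||_L² ≤ C_P ||u'||_L².


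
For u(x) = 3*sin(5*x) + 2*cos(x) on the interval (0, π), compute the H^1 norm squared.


||u||_{H^1(0,π)}^2 = 121*π

u'(x) = -2*sin(x) + 15*cos(5*x).
Expand u² and (u')² and integrate term by term on (0, π), using: for integers n ≥ 1, ∫_0^π sin²(nx) dx = ∫_0^π cos²(nx) dx = π/2; for n ≠ n', ∫_0^π sin(nx)sin(n'x) dx = ∫_0^π cos(nx)cos(n'x) dx = 0; and by product-to-sum, ∫_0^π sin(nx)cos(n'x) dx = ½∫_0^π [sin((n+n')x) + sin((n−n')x)] dx, which is 0 when n+n' is even and 2n/(n²−n'²) when n+n' is odd (it need not vanish on (0, π)).
  u² squared terms: (2)²·∫cos(x)² dx = 4·π/2 = 2*π;  (3)²·∫sin(5x)² dx = 9·π/2 = 9*π/2.
  u² cross terms: 2·(2)·(3)·∫cos(x)·sin(5x) dx = 12·(0) = 0.
  So ∫_0^π u² dx = 2*π + 9*π/2 + 0 = 13*π/2.
  (u')² squared terms: (-2)²·∫sin(x)² dx = 4·π/2 = 2*π;  (15)²·∫cos(5x)² dx = 225·π/2 = 225*π/2.
  (u')² cross terms: 2·(-2)·(15)·∫sin(x)·cos(5x) dx = -60·(0) = 0.
  So ∫_0^π (u')² dx = 2*π + 225*π/2 + 0 = 229*π/2.
||u||_{H^1}^2 = (13*π/2) + (229*π/2) = 121*π.


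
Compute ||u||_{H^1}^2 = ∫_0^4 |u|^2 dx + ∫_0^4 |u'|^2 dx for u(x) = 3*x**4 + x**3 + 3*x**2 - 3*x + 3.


||u||_{H^1}^2 = 26842632/35

The H^1 norm (squared) on an interval (0, L) is
  ||u||_{H^1}^2 = ∫_0^L u(x)^2 dx + ∫_0^L u'(x)^2 dx.
Compute u'(x) = 12*x**3 + 3*x**2 + 6*x - 3.
Then u(x)^2 = 9*x**8 + 6*x**7 + 19*x**6 - 12*x**5 + 21*x**4 - 12*x**3 + 27*x**2 - 18*x + 9 and u'(x)^2 = 144*x**6 + 72*x**5 + 153*x**4 - 36*x**3 + 18*x**2 - 36*x + 9.
Integrate each monomial from 0 to 4 using ∫_0^4 c·x^n dx = c·4^(n+1)/(n+1):
  ∫_0^4 u(x)^2 dx = ∫_0^4 (9*x^8 + 6*x^7 + 19*x^6 - 12*x^5 + 21*x^4 - 12*x^3 + 27*x^2 - 18*x + 9) dx. Term by term:
    ∫_0^4 9*x^8 dx = 262144;  ∫_0^4 6*x^7 dx = 49152;  ∫_0^4 19*x^6 dx = 311296/7;
    ∫_0^4 -12*x^5 dx = -8192;  ∫_0^4 21*x^4 dx = 21504/5;  ∫_0^4 -12*x^3 dx = -768;
    ∫_0^4 27*x^2 dx = 576;  ∫_0^4 -18*x dx = -144;  ∫_0^4 9 dx = 36.
  Sum: 262144 + 49152 + 311296/7 − 8192 + 21504/5 − 768 + 576 − 144 + 36 = 12305148/35.
  ∫_0^4 u'(x)^2 dx = ∫_0^4 (144*x^6 + 72*x^5 + 153*x^4 - 36*x^3 + 18*x^2 - 36*x + 9) dx. Term by term:
    ∫_0^4 144*x^6 dx = 2359296/7;  ∫_0^4 72*x^5 dx = 49152;  ∫_0^4 153*x^4 dx = 156672/5;
    ∫_0^4 -36*x^3 dx = -2304;  ∫_0^4 18*x^2 dx = 384;  ∫_0^4 -36*x dx = -288;
    ∫_0^4 9 dx = 36.
  Sum: 2359296/7 + 49152 + 156672/5 − 2304 + 384 − 288 + 36 = 14537484/35.
Adding: ||u||_{H^1}^2 = 12305148/35 + 14537484/35 = 26842632/35.


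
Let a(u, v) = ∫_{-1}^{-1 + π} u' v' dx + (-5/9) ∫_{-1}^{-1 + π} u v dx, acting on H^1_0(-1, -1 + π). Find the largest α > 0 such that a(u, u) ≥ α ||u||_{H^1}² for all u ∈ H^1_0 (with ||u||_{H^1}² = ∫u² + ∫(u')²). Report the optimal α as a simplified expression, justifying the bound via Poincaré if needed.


α = 2/9

Coercivity of a(·,·) on H^1_0(-1, -1 + π) means a(u, u) ≥ α ||u||_{H^1}² for every u ∈ H^1_0.
The interval has length L = π, and Poincaré/coercivity depend only on L. Here a(u, u) = ∫(u')² + (-5/9)·∫u².
Here c = -5/9 < 0 with |c| < (π/L)² = 1, so coercivity still holds. The condition a(u,u) ≥ α||u||_{H^1}² reads (1−α)∫(u')² ≥ (α−c)∫u². Any admissible α is ≤ 1 (rapidly oscillating u have ∫u²/∫(u')² → 0), and α = 1 would force 0 ≥ (1−c)∫u², impossible since c < 1; so 1−α > 0. By the sharp Poincaré inequality on H^1_0 of an interval of length L, ∫(u')² ≥ (π/L)²∫u² with equality for the first sine mode sin(π(x−x₀)/L) (x₀ the left endpoint), so the inequality holds for all u iff (1−α)(π/L)² ≥ α − c, i.e. α ≤ ((π/L)² + c)/((π/L)² + 1) = (1 + c(L/π)²)/(1 + (L/π)²). (Direct route, valid since c ≤ 0: Poincaré gives c∫u² ≥ c(L/π)²∫(u')², so a(u,u) ≥ (1 + c(L/π)²)∫(u')², while ||u||_{H^1}² ≤ (1 + (L/π)²)∫(u')²; dividing yields the same α.) With (π/L)² = 1 and c = -5/9, the largest admissible constant is α = ((π/L)² + c)/((π/L)² + 1).
Simplifying, α = 2/9.


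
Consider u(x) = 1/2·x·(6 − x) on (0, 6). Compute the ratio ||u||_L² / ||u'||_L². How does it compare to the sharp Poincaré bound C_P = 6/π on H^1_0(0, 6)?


||u||_L² / ||u'||_L² = 3*sqrt(10)/5 < C_P = 6/π.

u(x) = 1/2·x·(6 − x), so u'(x) = 3 - x.
u(x) = 1/2·x·(6 − x) vanishes at x = 0 and x = 6, so u ∈ H^1_0(0, 6). Differentiate via the product rule and integrate the resulting polynomials term by term.
  ∫_0^6 u² dx = ∫_0^6 (x^4/4 - 3*x^3 + 9*x^2) dx. Term by term:
    ∫_0^6 x^4/4 dx = 1944/5;  ∫_0^6 -3*x^3 dx = -972;  ∫_0^6 9*x^2 dx = 648.
  Sum: 1944/5 − 972 + 648 = 324/5.
  ∫_0^6 (u')² dx = ∫_0^6 (x^2 - 6*x + 9) dx. Term by term:
    ∫_0^6 x^2 dx = 72;  ∫_0^6 -6*x dx = -108;  ∫_0^6 9 dx = 54.
  Sum: 72 − 108 + 54 = 18.
∫_0^6 u² dx = 324/5, so ||u||_L² = 18*sqrt(5)/5.
∫_0^6 (u')² dx = 18, so ||u'||_L² = 3*sqrt(2).
Ratio ||u||_L² / ||u'||_L² = 3*sqrt(10)/5.
Sharp Poincaré constant on H^1_0(0, 6) is C_P = L/π = 6/π, achieved by sin(π/6·x).
A polynomial bump cannot attain the sharp Poincaré constant (only the first sine eigenfunction does), so the ratio is strictly less than C_P, consistent with ||u||_L² ≤ C_P ||u'||_L².


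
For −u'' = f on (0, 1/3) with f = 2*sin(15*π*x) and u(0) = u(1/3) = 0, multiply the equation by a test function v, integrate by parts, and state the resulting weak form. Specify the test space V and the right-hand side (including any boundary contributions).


V = H^1_0(0, 1/3) (so v(0) = v(1/3) = 0); weak form: ∫_0^1/3 u'v' dx = ∫_0^1/3 (2*sin(15*π*x)) v dx for all v ∈ V.

Multiply both sides by a test function v and integrate from 0 to 1/3:
  ∫_0^1/3 −u''(x) v(x) dx = ∫_0^1/3 f(x) v(x) dx.
Integrate the LHS by parts once:
  ∫_0^1/3 −u'' v dx = −[u'(x) v(x)]_0^1/3 + ∫_0^1/3 u'(x) v'(x) dx.
Thus ∫_0^1/3 u'(x) v'(x) dx = ∫_0^1/3 f(x) v(x) dx + [u'(x) v(x)]_0^1/3.
Choose V so that boundary terms are either known or forced to vanish.
u is Dirichlet: u(0) = u(1/3) = 0. Let V = H^1_0(0, 1/3); then v(0) = v(1/3) = 0, and [u' v]_0^1/3 = 0.
Weak formulation: find u (satisfying any essential BC) such that ∫_0^1/3 u'(x) v'(x) dx = ∫_0^1/3 f v dx for all v ∈ V.
Substituting f(x) = 2*sin(15*π*x), the right-hand side is ∫_0^1/3 (2*sin(15*π*x)) v dx.


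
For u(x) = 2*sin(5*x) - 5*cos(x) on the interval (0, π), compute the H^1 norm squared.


||u||_{H^1(0,π)}^2 = 77*π

u'(x) = 5*sin(x) + 10*cos(5*x).
Expand u² and (u')² and integrate term by term on (0, π), using: for integers n ≥ 1, ∫_0^π sin²(nx) dx = ∫_0^π cos²(nx) dx = π/2; for n ≠ n', ∫_0^π sin(nx)sin(n'x) dx = ∫_0^π cos(nx)cos(n'x) dx = 0; and by product-to-sum, ∫_0^π sin(nx)cos(n'x) dx = ½∫_0^π [sin((n+n')x) + sin((n−n')x)] dx, which is 0 when n+n' is even and 2n/(n²−n'²) when n+n' is odd (it need not vanish on (0, π)).
  u² squared terms: (-5)²·∫cos(x)² dx = 25·π/2 = 25*π/2;  (2)²·∫sin(5x)² dx = 4·π/2 = 2*π.
  u² cross terms: 2·(-5)·(2)·∫cos(x)·sin(5x) dx = -20·(0) = 0.
  So ∫_0^π u² dx = 25*π/2 + 2*π + 0 = 29*π/2.
  (u')² squared terms: (5)²·∫sin(x)² dx = 25·π/2 = 25*π/2;  (10)²·∫cos(5x)² dx = 100·π/2 = 50*π.
  (u')² cross terms: 2·(5)·(10)·∫sin(x)·cos(5x) dx = 100·(0) = 0.
  So ∫_0^π (u')² dx = 25*π/2 + 50*π + 0 = 125*π/2.
||u||_{H^1}^2 = (29*π/2) + (125*π/2) = 77*π.


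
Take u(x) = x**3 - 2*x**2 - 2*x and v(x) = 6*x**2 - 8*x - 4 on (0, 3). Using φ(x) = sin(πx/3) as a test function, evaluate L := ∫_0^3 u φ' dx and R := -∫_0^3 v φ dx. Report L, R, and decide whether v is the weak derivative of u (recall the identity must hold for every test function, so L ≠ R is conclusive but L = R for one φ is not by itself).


LHS = -33/π + 324/π^3, RHS = -66/π + 648/π^3. No, v is not the weak derivative of u.

u(x) = x**3 - 2*x**2 - 2*x, classical derivative u'(x) = 3*x**2 - 4*x - 2.
φ(x) = sin(πx/3), so φ'(x) = π*cos(π*x/3)/3.
Note φ(0) = φ(3) = 0, so the boundary term u·φ vanishes.
LHS = ∫_0^3 u(x) φ'(x) dx = ∫_0^3 (π*x^3*cos(π*x/3)/3 - 2*π*x^2*cos(π*x/3)/3 - 2*π*x*cos(π*x/3)/3) dx. Term by term:
  ∫_0^3 -2*π*x*cos(π*x/3)/3 dx = 12/π;  ∫_0^3 -2*π*x^2*cos(π*x/3)/3 dx = 36/π;  ∫_0^3 π*x^3*cos(π*x/3)/3 dx = -81/π + 324/π^3.
Sum: 12/π + 36/π + -81/π + 324/π^3 = -33/π + 324/π^3.
So LHS = -33/π + 324/π^3.
∫_0^3 v(x) φ(x) dx = ∫_0^3 (6*x^2*sin(π*x/3) - 8*x*sin(π*x/3) - 4*sin(π*x/3)) dx. Term by term:
  ∫_0^3 -4*sin(π*x/3) dx = -24/π;  ∫_0^3 -8*x*sin(π*x/3) dx = -72/π;  ∫_0^3 6*x^2*sin(π*x/3) dx = -648/π^3 + 162/π.
Sum: -24/π − 72/π + -648/π^3 + 162/π = -648/π^3 + 66/π.
So RHS = -∫_0^3 v(x) φ(x) dx = -66/π + 648/π^3.
LHS − RHS = -324/π^3 + 33/π ≠ 0, so the identity fails.
(For a valid weak derivative the identity must hold for EVERY test function, in particular this one. The failure shows v is NOT the weak derivative of u.)
Correct weak derivative would be u'(x) = 3*x**2 - 4*x - 2.


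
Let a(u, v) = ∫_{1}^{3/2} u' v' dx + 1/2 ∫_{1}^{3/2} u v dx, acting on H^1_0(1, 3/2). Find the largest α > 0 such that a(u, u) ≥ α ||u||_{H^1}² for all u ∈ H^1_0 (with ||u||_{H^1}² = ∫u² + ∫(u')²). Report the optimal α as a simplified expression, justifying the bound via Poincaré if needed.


α = (1 + 8*π^2)/(2*(1 + 4*π^2))

Coercivity of a(·,·) on H^1_0(1, 3/2) means a(u, u) ≥ α ||u||_{H^1}² for every u ∈ H^1_0.
The interval has length L = 1/2, and Poincaré/coercivity depend only on L. Here a(u, u) = ∫(u')² + (1/2)·∫u².
Here 0 < c = 1/2 < 1. The condition a(u,u) ≥ α||u||_{H^1}² reads (1−α)∫(u')² ≥ (α−c)∫u². Any admissible α is ≤ 1 (rapidly oscillating u have ∫u²/∫(u')² → 0), and α = 1 would force 0 ≥ (1−c)∫u², impossible since c < 1; so 1−α > 0. By the sharp Poincaré inequality on H^1_0 of an interval of length L, ∫(u')² ≥ (π/L)²∫u² with equality for the first sine mode sin(π(x−x₀)/L) (x₀ the left endpoint), so the inequality holds for all u iff (1−α)(π/L)² ≥ α − c, i.e. α ≤ ((π/L)² + c)/((π/L)² + 1) = (1 + c(L/π)²)/(1 + (L/π)²). With (π/L)² = 4*π^2 and c = 1/2, the largest admissible constant is α = ((π/L)² + c)/((π/L)² + 1).
Simplifying, α = (1 + 8*π^2)/(2*(1 + 4*π^2)).


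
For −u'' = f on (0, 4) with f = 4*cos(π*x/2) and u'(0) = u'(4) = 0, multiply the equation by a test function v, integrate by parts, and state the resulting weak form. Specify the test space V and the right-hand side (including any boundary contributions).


V = H^1(0, 4) (no boundary constraint on v; u is determined up to an additive constant); weak form: ∫_0^4 u'v' dx = ∫_0^4 (4*cos(π*x/2)) v dx for all v ∈ V.

Multiply both sides by a test function v and integrate from 0 to 4:
  ∫_0^4 −u''(x) v(x) dx = ∫_0^4 f(x) v(x) dx.
Integrate the LHS by parts once:
  ∫_0^4 −u'' v dx = −[u'(x) v(x)]_0^4 + ∫_0^4 u'(x) v'(x) dx.
Thus ∫_0^4 u'(x) v'(x) dx = ∫_0^4 f(x) v(x) dx + [u'(x) v(x)]_0^4.
Choose V so that boundary terms are either known or forced to vanish.
u has homogeneous Neumann: u'(0) = u'(4) = 0. So [u' v]_0^4 = 0·v(4) − 0·v(0) = 0 for any v; take V = H^1(0, 4).
Weak formulation: find u (satisfying any essential BC) such that ∫_0^4 u'(x) v'(x) dx = ∫_0^4 f v dx for all v ∈ V (homogeneous Neumann, so boundary terms vanish).
Substituting f(x) = 4*cos(π*x/2), the right-hand side is ∫_0^4 (4*cos(π*x/2)) v dx.
Compatibility check (pure Neumann): taking v ≡ 1 ∈ V gives 0 = ∫_0^4 f dx + (0) − (0), i.e. ∫_0^4 f dx must equal u'(0) − u'(4) = 0. Indeed ∫_0^4 (4*cos(π*x/2)) dx = 0, so the data are compatible. The solution is then unique only up to an additive constant (fix it e.g. by requiring ∫_0^4 u dx = 0).
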